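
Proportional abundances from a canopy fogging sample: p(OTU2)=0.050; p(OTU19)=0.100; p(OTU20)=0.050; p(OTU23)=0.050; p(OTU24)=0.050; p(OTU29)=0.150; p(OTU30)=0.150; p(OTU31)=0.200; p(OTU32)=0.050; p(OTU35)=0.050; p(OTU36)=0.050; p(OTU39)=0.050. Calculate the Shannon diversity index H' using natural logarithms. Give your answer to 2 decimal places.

Each pᵢ ln pᵢ term (working shown to 4 dp, full precision carried): 0.05×(-2.9957)=-0.1498, 0.1×(-2.3026)=-0.2303, 0.05×(-2.9957)=-0.1498, 0.05×(-2.9957)=-0.1498, 0.05×(-2.9957)=-0.1498, 0.15×(-1.8971)=-0.2846, 0.15×(-1.8971)=-0.2846, 0.2×(-1.6094)=-0.3219, 0.05×(-2.9957)=-0.1498, 0.05×(-2.9957)=-0.1498, 0.05×(-2.9957)=-0.1498, 0.05×(-2.9957)=-0.1498.
Sum = -2.3196, so H' = 2.32.

2.32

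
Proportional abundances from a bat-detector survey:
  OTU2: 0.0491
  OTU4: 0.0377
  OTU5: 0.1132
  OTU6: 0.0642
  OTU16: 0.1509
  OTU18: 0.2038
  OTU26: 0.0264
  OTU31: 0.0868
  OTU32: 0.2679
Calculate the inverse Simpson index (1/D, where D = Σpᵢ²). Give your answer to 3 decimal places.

D = 0.0491² + 0.0377² + 0.1132² + 0.0642² + 0.1509² + 0.2038² + 0.0264² + 0.0868² + 0.2679² = 0.0024108 + 0.0014213 + 0.0128142 + 0.0041216 + 0.0227708 + 0.0415344 + 0.0006970 + 0.0075342 + 0.0717704 = 0.1650748 (working shown to 7 dp, full precision carried).
So 1/D = 6.05786, i.e. 6.058 to 3 decimal places.

6.058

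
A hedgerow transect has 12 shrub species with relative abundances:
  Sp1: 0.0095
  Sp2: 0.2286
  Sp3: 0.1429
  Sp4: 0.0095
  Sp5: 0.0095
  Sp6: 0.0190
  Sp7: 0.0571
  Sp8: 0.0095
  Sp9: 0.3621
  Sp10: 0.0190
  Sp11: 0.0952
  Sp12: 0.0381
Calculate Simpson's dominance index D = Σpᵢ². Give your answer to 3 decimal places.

D = 0.0095² + 0.2286² + 0.1429² + 0.0095² + 0.0095² + 0.019² + 0.0571² + 0.0095² + 0.3621² + 0.019² + 0.0952² + 0.0381² = 0.00009 + 0.05226 + 0.02042 + 0.00009 + 0.00009 + 0.00036 + 0.00326 + 0.00009 + 0.13112 + 0.00036 + 0.00906 + 0.00145 = 0.21865 (working shown to 5 dp, full precision carried).
To 3 decimal places, D = 0.219.

0.219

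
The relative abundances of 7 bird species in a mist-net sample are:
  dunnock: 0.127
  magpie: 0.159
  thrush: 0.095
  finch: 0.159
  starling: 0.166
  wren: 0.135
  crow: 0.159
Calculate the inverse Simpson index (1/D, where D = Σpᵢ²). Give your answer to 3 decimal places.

6.813

D = 0.127² + 0.159² + 0.095² + 0.159² + 0.166² + 0.135² + 0.159² = 0.0161290 + 0.0252810 + 0.0090250 + 0.0252810 + 0.0275560 + 0.0182250 + 0.0252810 = 0.1467780 (working shown to 7 dp, full precision carried).
So 1/D = 6.81301, i.e. 6.813 to 3 decimal places.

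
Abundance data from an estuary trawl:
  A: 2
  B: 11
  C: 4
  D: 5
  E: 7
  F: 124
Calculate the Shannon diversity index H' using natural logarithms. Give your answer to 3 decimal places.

Total N = 2+11+4+5+7+124 = 153, so the proportions are 0.01307, 0.0719, 0.02614, 0.03268, 0.04575, 0.81046 (working shown to 5 dp, full precision carried).
Each pᵢ ln pᵢ term: 0.01307×(-4.33729)=-0.05670, 0.0719×(-2.63254)=-0.18927, 0.02614×(-3.64414)=-0.09527, 0.03268×(-3.42100)=-0.11180, 0.04575×(-3.08453)=-0.14112, 0.81046×(-0.21016)=-0.17032.
Sum = -0.76448, so H' = 0.764.

0.764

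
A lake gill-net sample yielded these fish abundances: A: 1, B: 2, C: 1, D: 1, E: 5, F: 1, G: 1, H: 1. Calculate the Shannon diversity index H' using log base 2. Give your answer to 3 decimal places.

2.654

Total N = 1+2+1+1+5+1+1+1 = 13, so the proportions are 0.07692, 0.15385, 0.07692, 0.07692, 0.38462, 0.07692, 0.07692, 0.07692 (working shown to 5 dp, full precision carried).
Each pᵢ log₂ pᵢ term: 0.07692×(-3.70044)=-0.28465, 0.15385×(-2.70044)=-0.41545, 0.07692×(-3.70044)=-0.28465, 0.07692×(-3.70044)=-0.28465, 0.38462×(-1.37851)=-0.53020, 0.07692×(-3.70044)=-0.28465, 0.07692×(-3.70044)=-0.28465, 0.07692×(-3.70044)=-0.28465.
Sum = -2.65354, so H' = 2.654.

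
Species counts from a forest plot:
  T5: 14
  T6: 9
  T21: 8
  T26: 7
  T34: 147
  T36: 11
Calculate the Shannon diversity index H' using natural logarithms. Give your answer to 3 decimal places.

Total N = 14+9+8+7+147+11 = 196, so the proportions are 0.07143, 0.04592, 0.04082, 0.03571, 0.75, 0.05612 (working shown to 5 dp, full precision carried).
Each pᵢ ln pᵢ term: 0.07143×(-2.63906)=-0.18850, 0.04592×(-3.08089)=-0.14147, 0.04082×(-3.19867)=-0.13056, 0.03571×(-3.33220)=-0.11901, 0.75×(-0.28768)=-0.21576, 0.05612×(-2.88022)=-0.16164.
Sum = -0.95695, so H' = 0.957.

0.957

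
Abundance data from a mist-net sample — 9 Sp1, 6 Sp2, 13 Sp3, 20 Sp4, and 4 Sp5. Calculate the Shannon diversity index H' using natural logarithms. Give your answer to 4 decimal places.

1.4641

Total N = 9+6+13+20+4 = 52, so the proportions are 0.173077, 0.115385, 0.25, 0.384615, 0.076923 (working shown to 6 dp, full precision carried).
Each pᵢ ln pᵢ term: 0.173077×(-1.754019)=-0.303580, 0.115385×(-2.159484)=-0.249171, 0.25×(-1.386294)=-0.346574, 0.384615×(-0.955511)=-0.367504, 0.076923×(-2.564949)=-0.197304.
Sum = -1.464133, so H' = 1.4641.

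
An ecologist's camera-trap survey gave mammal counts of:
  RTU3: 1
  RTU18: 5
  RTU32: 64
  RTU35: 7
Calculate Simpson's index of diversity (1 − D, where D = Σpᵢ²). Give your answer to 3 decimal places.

0.297

Total N = 1+5+64+7 = 77, so the proportions are 0.01299, 0.06494, 0.83117, 0.09091 (working shown to 5 dp, full precision carried).
D = 0.01299² + 0.06494² + 0.83117² + 0.09091² = 0.00017 + 0.00422 + 0.69084 + 0.00826 = 0.70349.
So 1 − D = 0.29651, i.e. 0.297 to 3 decimal places.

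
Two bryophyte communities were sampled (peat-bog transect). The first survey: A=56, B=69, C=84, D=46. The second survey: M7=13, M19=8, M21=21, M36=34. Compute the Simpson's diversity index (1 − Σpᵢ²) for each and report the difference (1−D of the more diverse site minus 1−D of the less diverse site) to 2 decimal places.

0.05

The first survey: N=255, proportions 0.2196, 0.2706, 0.3294, 0.1804, giving 1−D = 0.7375 (working shown to 4 dp, full precision carried).
The second survey: N=76, proportions 0.1711, 0.1053, 0.2763, 0.4474, giving 1−D = 0.6832.
Difference = |0.7375 − 0.6832| = 0.0543, i.e. 0.05 to 2 decimal places.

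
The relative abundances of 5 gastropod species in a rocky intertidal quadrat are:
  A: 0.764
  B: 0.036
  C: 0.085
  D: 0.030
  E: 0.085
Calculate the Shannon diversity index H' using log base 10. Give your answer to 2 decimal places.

Each pᵢ log₁₀ pᵢ term (working shown to 4 dp, full precision carried): 0.764×(-0.1169)=-0.0893, 0.036×(-1.4437)=-0.0520, 0.085×(-1.0706)=-0.0910, 0.03×(-1.5229)=-0.0457, 0.085×(-1.0706)=-0.0910.
Sum = -0.3690, so H' = 0.37.

0.37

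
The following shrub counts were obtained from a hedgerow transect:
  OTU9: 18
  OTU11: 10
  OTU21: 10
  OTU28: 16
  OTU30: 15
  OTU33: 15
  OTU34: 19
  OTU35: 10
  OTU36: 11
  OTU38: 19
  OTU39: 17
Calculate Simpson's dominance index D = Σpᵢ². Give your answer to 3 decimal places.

0.096

Total N = 18+10+10+16+15+15+19+10+11+19+17 = 160, so the proportions are 0.1125, 0.0625, 0.0625, 0.1, 0.09375, 0.09375, 0.11875, 0.0625, 0.06875, 0.11875, 0.10625 (working shown to 5 dp, full precision carried).
D = 0.1125² + 0.0625² + 0.0625² + 0.1² + 0.09375² + 0.09375² + 0.11875² + 0.0625² + 0.06875² + 0.11875² + 0.10625² = 0.01266 + 0.00391 + 0.00391 + 0.01000 + 0.00879 + 0.00879 + 0.01410 + 0.00391 + 0.00473 + 0.01410 + 0.01129 = 0.09617.
To 3 decimal places, D = 0.096.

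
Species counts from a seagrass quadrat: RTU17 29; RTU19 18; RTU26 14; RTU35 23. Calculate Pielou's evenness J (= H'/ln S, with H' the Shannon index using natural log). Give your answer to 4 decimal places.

Total N = 29+18+14+23 = 84, so the proportions are 0.345238, 0.214286, 0.166667, 0.27381 (working shown to 6 dp, full precision carried).
H' = −Σ pᵢ ln pᵢ = −((-0.367168) + (-0.330095) + (-0.298627) + (-0.354672)) = 1.350562.
With S = 4 species, ln S = 1.386294, so J = 1.350562/1.386294 = 0.974224, i.e. 0.9742 to 4 decimal places.

0.9742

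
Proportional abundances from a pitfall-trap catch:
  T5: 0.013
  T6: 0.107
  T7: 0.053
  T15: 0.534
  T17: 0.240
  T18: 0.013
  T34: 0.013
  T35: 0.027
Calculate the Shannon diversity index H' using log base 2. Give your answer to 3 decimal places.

1.932

Each pᵢ log₂ pᵢ term (working shown to 5 dp, full precision carried): 0.013×(-6.26534)=-0.08145, 0.107×(-3.22432)=-0.34500, 0.053×(-4.23786)=-0.22461, 0.534×(-0.90509)=-0.48332, 0.24×(-2.05889)=-0.49413, 0.013×(-6.26534)=-0.08145, 0.013×(-6.26534)=-0.08145, 0.027×(-5.21090)=-0.14069.
Sum = -1.93210, so H' = 1.932.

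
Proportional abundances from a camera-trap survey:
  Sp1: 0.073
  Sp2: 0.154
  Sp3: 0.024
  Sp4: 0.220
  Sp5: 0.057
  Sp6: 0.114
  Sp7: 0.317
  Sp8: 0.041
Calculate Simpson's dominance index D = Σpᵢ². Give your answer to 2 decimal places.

D = 0.073² + 0.154² + 0.024² + 0.22² + 0.057² + 0.114² + 0.317² + 0.041² = 0.0053 + 0.0237 + 0.0006 + 0.0484 + 0.0032 + 0.0130 + 0.1005 + 0.0017 = 0.1964 (working shown to 4 dp, full precision carried).
To 2 decimal places, D = 0.20.

0.20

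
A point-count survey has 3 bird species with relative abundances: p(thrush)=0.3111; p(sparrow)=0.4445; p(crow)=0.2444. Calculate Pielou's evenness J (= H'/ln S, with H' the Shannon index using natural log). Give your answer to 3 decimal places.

0.972

H' = −Σ pᵢ ln pᵢ = −((-0.36325) + (-0.36040) + (-0.34435)) = 1.06800 (working shown to 5 dp, full precision carried).
With S = 3 species, ln S = 1.09861, so J = 1.06800/1.09861 = 0.97214, i.e. 0.972 to 3 decimal places.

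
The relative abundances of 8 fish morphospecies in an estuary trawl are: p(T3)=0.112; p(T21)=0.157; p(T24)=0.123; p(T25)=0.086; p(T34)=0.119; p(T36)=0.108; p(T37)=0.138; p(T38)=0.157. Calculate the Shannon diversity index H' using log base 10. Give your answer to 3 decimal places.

0.896

Each pᵢ log₁₀ pᵢ term (working shown to 5 dp, full precision carried): 0.112×(-0.95078)=-0.10649, 0.157×(-0.80410)=-0.12624, 0.123×(-0.91009)=-0.11194, 0.086×(-1.06550)=-0.09163, 0.119×(-0.92445)=-0.11001, 0.108×(-0.96658)=-0.10439, 0.138×(-0.86012)=-0.11870, 0.157×(-0.80410)=-0.12624.
Sum = -0.89565, so H' = 0.896.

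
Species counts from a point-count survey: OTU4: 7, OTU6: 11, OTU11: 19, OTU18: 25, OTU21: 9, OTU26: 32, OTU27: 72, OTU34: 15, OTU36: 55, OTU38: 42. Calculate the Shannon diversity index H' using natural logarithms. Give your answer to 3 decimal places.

2.060

Total N = 7+11+19+25+9+32+72+15+55+42 = 287, so the proportions are 0.02439, 0.03833, 0.0662, 0.08711, 0.03136, 0.1115, 0.25087, 0.05226, 0.19164, 0.14634 (working shown to 5 dp, full precision carried).
Each pᵢ ln pᵢ term: 0.02439×(-3.71357)=-0.09057, 0.03833×(-3.26159)=-0.12501, 0.0662×(-2.71504)=-0.17974, 0.08711×(-2.44061)=-0.21260, 0.03136×(-3.46226)=-0.10857, 0.1115×(-2.19375)=-0.24460, 0.25087×(-1.38282)=-0.34691, 0.05226×(-2.95143)=-0.15426, 0.19164×(-1.65215)=-0.31661, 0.14634×(-1.92181)=-0.28124.
Sum = -2.06011, so H' = 2.060.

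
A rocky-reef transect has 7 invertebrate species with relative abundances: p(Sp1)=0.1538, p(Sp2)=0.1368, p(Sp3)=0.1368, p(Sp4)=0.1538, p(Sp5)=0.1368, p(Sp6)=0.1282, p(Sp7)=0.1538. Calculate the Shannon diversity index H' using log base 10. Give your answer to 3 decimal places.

0.844

Each pᵢ log₁₀ pᵢ term (working shown to 5 dp, full precision carried): 0.1538×(-0.81304)=-0.12505, 0.1368×(-0.86391)=-0.11818, 0.1368×(-0.86391)=-0.11818, 0.1538×(-0.81304)=-0.12505, 0.1368×(-0.86391)=-0.11818, 0.1282×(-0.89211)=-0.11437, 0.1538×(-0.81304)=-0.12505.
Sum = -0.84406, so H' = 0.844.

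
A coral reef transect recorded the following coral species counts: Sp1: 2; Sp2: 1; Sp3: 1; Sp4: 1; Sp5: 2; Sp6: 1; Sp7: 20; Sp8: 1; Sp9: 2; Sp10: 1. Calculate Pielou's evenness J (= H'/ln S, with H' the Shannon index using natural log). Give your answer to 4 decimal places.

Total N = 2+1+1+1+2+1+20+1+2+1 = 32, so the proportions are 0.0625, 0.03125, 0.03125, 0.03125, 0.0625, 0.03125, 0.625, 0.03125, 0.0625, 0.03125 (working shown to 6 dp, full precision carried).
H' = −Σ pᵢ ln pᵢ = −((-0.173287) + (-0.108304) + (-0.108304) + (-0.108304) + (-0.173287) + (-0.108304) + (-0.293752) + (-0.108304) + (-0.173287) + (-0.108304)) = 1.463438.
With S = 10 species, ln S = 2.302585, so J = 1.463438/2.302585 = 0.635563, i.e. 0.6356 to 4 decimal places.

0.6356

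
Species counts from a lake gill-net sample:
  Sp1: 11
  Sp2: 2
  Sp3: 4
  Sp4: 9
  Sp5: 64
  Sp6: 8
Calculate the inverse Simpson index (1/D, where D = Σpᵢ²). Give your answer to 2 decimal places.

Total N = 11+2+4+9+64+8 = 98, so the proportions are 0.11224, 0.02041, 0.04082, 0.09184, 0.65306, 0.08163 (working shown to 5 dp, full precision carried).
D = 0.11224² + 0.02041² + 0.04082² + 0.09184² + 0.65306² + 0.08163² = 0.01260 + 0.00042 + 0.00167 + 0.00843 + 0.42649 + 0.00666 = 0.45627.
So 1/D = 2.1917, i.e. 2.19 to 2 decimal places.

2.19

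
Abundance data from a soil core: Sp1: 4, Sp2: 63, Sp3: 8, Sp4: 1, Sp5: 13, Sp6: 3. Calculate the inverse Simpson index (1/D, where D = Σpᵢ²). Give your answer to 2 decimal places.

2.00

Total N = 4+63+8+1+13+3 = 92, so the proportions are 0.04348, 0.68478, 0.08696, 0.01087, 0.1413, 0.03261 (working shown to 5 dp, full precision carried).
D = 0.04348² + 0.68478² + 0.08696² + 0.01087² + 0.1413² + 0.03261² = 0.00189 + 0.46893 + 0.00756 + 0.00012 + 0.01997 + 0.00106 = 0.49953.
So 1/D = 2.0019, i.e. 2.00 to 2 decimal places.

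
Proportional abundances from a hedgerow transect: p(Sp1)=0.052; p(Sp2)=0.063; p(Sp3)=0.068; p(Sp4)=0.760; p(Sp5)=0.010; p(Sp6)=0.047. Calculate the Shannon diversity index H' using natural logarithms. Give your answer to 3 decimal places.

0.909

Each pᵢ ln pᵢ term (working shown to 5 dp, full precision carried): 0.052×(-2.95651)=-0.15374, 0.063×(-2.76462)=-0.17417, 0.068×(-2.68825)=-0.18280, 0.76×(-0.27444)=-0.20857, 0.01×(-4.60517)=-0.04605, 0.047×(-3.05761)=-0.14371.
Sum = -0.90904, so H' = 0.909.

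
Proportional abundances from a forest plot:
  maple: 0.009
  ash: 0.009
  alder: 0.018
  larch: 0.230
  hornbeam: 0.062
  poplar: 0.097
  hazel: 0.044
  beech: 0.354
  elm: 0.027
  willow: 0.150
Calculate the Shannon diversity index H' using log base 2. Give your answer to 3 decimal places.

2.569

Each pᵢ log₂ pᵢ term (working shown to 5 dp, full precision carried): 0.009×(-6.79586)=-0.06116, 0.009×(-6.79586)=-0.06116, 0.018×(-5.79586)=-0.10433, 0.23×(-2.12029)=-0.48767, 0.062×(-4.01159)=-0.24872, 0.097×(-3.36587)=-0.32649, 0.044×(-4.50635)=-0.19828, 0.354×(-1.49818)=-0.53036, 0.027×(-5.21090)=-0.14069, 0.15×(-2.73697)=-0.41054.
Sum = -2.56940, so H' = 2.569.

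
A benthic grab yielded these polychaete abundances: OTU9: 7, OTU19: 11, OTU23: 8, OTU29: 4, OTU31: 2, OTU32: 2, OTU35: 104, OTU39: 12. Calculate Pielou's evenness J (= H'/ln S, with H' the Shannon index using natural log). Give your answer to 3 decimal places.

Total N = 7+11+8+4+2+2+104+12 = 150, so the proportions are 0.04667, 0.07333, 0.05333, 0.02667, 0.01333, 0.01333, 0.69333, 0.08 (working shown to 5 dp, full precision carried).
H' = −Σ pᵢ ln pᵢ = −((-0.14302) + (-0.19160) + (-0.15633) + (-0.09665) + (-0.05757) + (-0.05757) + (-0.25393) + (-0.20206)) = 1.15872.
With S = 8 species, ln S = 2.07944, so J = 1.15872/2.07944 = 0.55723, i.e. 0.557 to 3 decimal places.

0.557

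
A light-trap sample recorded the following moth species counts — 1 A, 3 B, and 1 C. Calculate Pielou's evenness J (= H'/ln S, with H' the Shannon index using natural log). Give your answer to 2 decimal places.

Total N = 1+3+1 = 5, so the proportions are 0.2, 0.6, 0.2 (working shown to 5 dp, full precision carried).
H' = −Σ pᵢ ln pᵢ = −((-0.32189) + (-0.30650) + (-0.32189)) = 0.95027.
With S = 3 species, ln S = 1.09861, so J = 0.95027/1.09861 = 0.86497, i.e. 0.86 to 2 decimal places.

0.86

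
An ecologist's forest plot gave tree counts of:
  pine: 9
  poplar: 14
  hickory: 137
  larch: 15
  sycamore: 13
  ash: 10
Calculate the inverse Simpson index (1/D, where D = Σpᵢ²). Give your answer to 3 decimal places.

2.006

Total N = 9+14+137+15+13+10 = 198, so the proportions are 0.045455, 0.070707, 0.691919, 0.075758, 0.065657, 0.050505 (working shown to 6 dp, full precision carried).
D = 0.045455² + 0.070707² + 0.691919² + 0.075758² + 0.065657² + 0.050505² = 0.002066 + 0.004999 + 0.478752 + 0.005739 + 0.004311 + 0.002551 = 0.498419.
So 1/D = 2.00635, i.e. 2.006 to 3 decimal places.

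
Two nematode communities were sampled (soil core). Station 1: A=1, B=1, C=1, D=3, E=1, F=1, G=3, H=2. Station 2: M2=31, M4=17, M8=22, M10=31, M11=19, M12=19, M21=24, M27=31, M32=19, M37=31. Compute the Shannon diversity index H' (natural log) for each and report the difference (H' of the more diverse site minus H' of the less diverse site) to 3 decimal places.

0.324

Station 1: N=13, proportions 0.076923, 0.076923, 0.076923, 0.230769, 0.076923, 0.076923, 0.230769, 0.153846, giving H' = 1.951260 (working shown to 6 dp, full precision carried).
Station 2: N=244, proportions 0.127049, 0.069672, 0.090164, 0.127049, 0.077869, 0.077869, 0.098361, 0.127049, 0.077869, 0.127049, giving H' = 2.275495.
Difference = |1.951260 − 2.275495| = 0.324235, i.e. 0.324 to 3 decimal places.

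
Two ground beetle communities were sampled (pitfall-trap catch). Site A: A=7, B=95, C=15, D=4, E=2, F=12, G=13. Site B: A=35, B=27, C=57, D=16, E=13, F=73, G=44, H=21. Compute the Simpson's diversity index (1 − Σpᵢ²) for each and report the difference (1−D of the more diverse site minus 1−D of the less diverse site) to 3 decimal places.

0.277

Site A: N=148, proportions 0.0473, 0.64189, 0.10135, 0.02703, 0.01351, 0.08108, 0.08784, giving 1−D = 0.56026 (working shown to 5 dp, full precision carried).
Site B: N=286, proportions 0.12238, 0.09441, 0.1993, 0.05594, 0.04545, 0.25524, 0.15385, 0.07343, giving 1−D = 0.83698.
Difference = |0.56026 − 0.83698| = 0.27672, i.e. 0.277 to 3 decimal places.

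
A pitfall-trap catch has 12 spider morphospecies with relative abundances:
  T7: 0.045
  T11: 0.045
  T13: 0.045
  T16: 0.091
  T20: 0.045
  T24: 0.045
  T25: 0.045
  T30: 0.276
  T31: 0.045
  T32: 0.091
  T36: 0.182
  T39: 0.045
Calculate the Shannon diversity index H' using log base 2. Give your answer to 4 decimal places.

Each pᵢ log₂ pᵢ term (working shown to 6 dp, full precision carried): 0.045×(-4.473931)=-0.201327, 0.045×(-4.473931)=-0.201327, 0.045×(-4.473931)=-0.201327, 0.091×(-3.457990)=-0.314677, 0.045×(-4.473931)=-0.201327, 0.045×(-4.473931)=-0.201327, 0.045×(-4.473931)=-0.201327, 0.276×(-1.857260)=-0.512604, 0.045×(-4.473931)=-0.201327, 0.091×(-3.457990)=-0.314677, 0.182×(-2.457990)=-0.447354, 0.045×(-4.473931)=-0.201327.
Sum = -3.199927, so H' = 3.1999.

3.1999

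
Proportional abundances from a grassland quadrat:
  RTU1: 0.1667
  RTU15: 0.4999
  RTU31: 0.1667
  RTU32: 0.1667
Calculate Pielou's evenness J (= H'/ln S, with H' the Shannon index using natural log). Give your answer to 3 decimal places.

0.896

H' = −Σ pᵢ ln pᵢ = −((-0.29865) + (-0.34660) + (-0.29865) + (-0.29865)) = 1.24256 (working shown to 5 dp, full precision carried).
With S = 4 species, ln S = 1.38629, so J = 1.24256/1.38629 = 0.89632, i.e. 0.896 to 3 decimal places.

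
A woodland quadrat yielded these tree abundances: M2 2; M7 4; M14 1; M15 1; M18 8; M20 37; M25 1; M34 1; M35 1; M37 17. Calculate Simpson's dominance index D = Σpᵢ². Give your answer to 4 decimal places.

0.3278

Total N = 2+4+1+1+8+37+1+1+1+17 = 73, so the proportions are 0.027397, 0.054795, 0.013699, 0.013699, 0.109589, 0.506849, 0.013699, 0.013699, 0.013699, 0.232877 (working shown to 6 dp, full precision carried).
D = 0.027397² + 0.054795² + 0.013699² + 0.013699² + 0.109589² + 0.506849² + 0.013699² + 0.013699² + 0.013699² + 0.232877² = 0.000751 + 0.003002 + 0.000188 + 0.000188 + 0.012010 + 0.256896 + 0.000188 + 0.000188 + 0.000188 + 0.054232 = 0.327829.
To 4 decimal places, D = 0.3278.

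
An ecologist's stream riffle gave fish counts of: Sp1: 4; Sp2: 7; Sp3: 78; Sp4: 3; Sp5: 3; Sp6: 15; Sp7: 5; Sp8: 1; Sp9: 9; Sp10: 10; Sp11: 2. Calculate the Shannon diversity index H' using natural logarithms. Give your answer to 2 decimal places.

1.57

Total N = 4+7+78+3+3+15+5+1+9+10+2 = 137, so the proportions are 0.0292, 0.0511, 0.5693, 0.0219, 0.0219, 0.1095, 0.0365, 0.0073, 0.0657, 0.073, 0.0146 (working shown to 4 dp, full precision carried).
Each pᵢ ln pᵢ term: 0.0292×(-3.5337)=-0.1032, 0.0511×(-2.9741)=-0.1520, 0.5693×(-0.5633)=-0.3207, 0.0219×(-3.8214)=-0.0837, 0.0219×(-3.8214)=-0.0837, 0.1095×(-2.2119)=-0.2422, 0.0365×(-3.3105)=-0.1208, 0.0073×(-4.9200)=-0.0359, 0.0657×(-2.7228)=-0.1789, 0.073×(-2.6174)=-0.1911, 0.0146×(-4.2268)=-0.0617.
Sum = -1.5737, so H' = 1.57.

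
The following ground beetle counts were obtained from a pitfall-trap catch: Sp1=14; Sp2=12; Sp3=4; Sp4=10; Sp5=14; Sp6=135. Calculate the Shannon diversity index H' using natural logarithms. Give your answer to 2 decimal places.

1.04

Total N = 14+12+4+10+14+135 = 189, so the proportions are 0.0741, 0.0635, 0.0212, 0.0529, 0.0741, 0.7143 (working shown to 4 dp, full precision carried).
Each pᵢ ln pᵢ term: 0.0741×(-2.6027)=-0.1928, 0.0635×(-2.7568)=-0.1750, 0.0212×(-3.8555)=-0.0816, 0.0529×(-2.9392)=-0.1555, 0.0741×(-2.6027)=-0.1928, 0.7143×(-0.3365)=-0.2403.
Sum = -1.0381, so H' = 1.04.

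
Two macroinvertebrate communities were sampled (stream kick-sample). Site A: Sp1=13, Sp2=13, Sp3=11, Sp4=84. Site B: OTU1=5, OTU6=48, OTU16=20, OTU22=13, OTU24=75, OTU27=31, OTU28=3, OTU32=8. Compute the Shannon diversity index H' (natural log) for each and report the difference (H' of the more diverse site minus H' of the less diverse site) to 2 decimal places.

Site A: N=121, proportions 0.1074, 0.1074, 0.0909, 0.6942, giving H' = 0.9507 (working shown to 4 dp, full precision carried).
Site B: N=203, proportions 0.0246, 0.2365, 0.0985, 0.064, 0.3695, 0.1527, 0.0148, 0.0394, giving H' = 1.6811.
Difference = |0.9507 − 1.6811| = 0.7304, i.e. 0.73 to 2 decimal places.

0.73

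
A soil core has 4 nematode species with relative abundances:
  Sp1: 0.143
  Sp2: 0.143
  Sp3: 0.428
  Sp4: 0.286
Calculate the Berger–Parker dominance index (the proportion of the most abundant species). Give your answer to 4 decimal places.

The largest proportion is 0.428, i.e. d = 0.4280 to 4 decimal places.

0.4280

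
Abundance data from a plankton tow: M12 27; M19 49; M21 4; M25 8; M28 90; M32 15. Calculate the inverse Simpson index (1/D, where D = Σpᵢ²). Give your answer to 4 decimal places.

3.2292

Total N = 27+49+4+8+90+15 = 193, so the proportions are 0.13989637, 0.25388601, 0.02072539, 0.04145078, 0.46632124, 0.07772021 (working shown to 8 dp, full precision carried).
D = 0.13989637² + 0.25388601² + 0.02072539² + 0.04145078² + 0.46632124² + 0.07772021² = 0.01957100 + 0.06445811 + 0.00042954 + 0.00171817 + 0.21745550 + 0.00604043 = 0.30967274.
So 1/D = 3.229215, i.e. 3.2292 to 4 decimal places.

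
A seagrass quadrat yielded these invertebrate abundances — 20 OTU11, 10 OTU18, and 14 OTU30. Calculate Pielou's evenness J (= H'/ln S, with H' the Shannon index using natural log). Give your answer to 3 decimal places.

Total N = 20+10+14 = 44, so the proportions are 0.45455, 0.22727, 0.31818 (working shown to 5 dp, full precision carried).
H' = −Σ pᵢ ln pᵢ = −((-0.35839) + (-0.33673) + (-0.36436)) = 1.05948.
With S = 3 species, ln S = 1.09861, so J = 1.05948/1.09861 = 0.96438, i.e. 0.964 to 3 decimal places.

0.964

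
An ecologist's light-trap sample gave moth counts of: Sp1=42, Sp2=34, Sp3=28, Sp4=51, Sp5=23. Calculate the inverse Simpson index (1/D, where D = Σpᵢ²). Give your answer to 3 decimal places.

Total N = 42+34+28+51+23 = 178, so the proportions are 0.2359551, 0.1910112, 0.1573034, 0.2865169, 0.1292135 (working shown to 7 dp, full precision carried).
D = 0.2359551² + 0.1910112² + 0.1573034² + 0.2865169² + 0.1292135² = 0.0556748 + 0.0364853 + 0.0247444 + 0.0820919 + 0.0166961 = 0.2156925.
So 1/D = 4.63623, i.e. 4.636 to 3 decimal places.

4.636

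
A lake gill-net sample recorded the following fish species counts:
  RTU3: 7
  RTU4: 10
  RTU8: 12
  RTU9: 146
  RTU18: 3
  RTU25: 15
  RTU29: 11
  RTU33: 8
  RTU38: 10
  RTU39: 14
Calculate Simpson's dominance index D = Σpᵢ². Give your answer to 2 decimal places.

Total N = 7+10+12+146+3+15+11+8+10+14 = 236, so the proportions are 0.0297, 0.0424, 0.0508, 0.6186, 0.0127, 0.0636, 0.0466, 0.0339, 0.0424, 0.0593 (working shown to 4 dp, full precision carried).
D = 0.0297² + 0.0424² + 0.0508² + 0.6186² + 0.0127² + 0.0636² + 0.0466² + 0.0339² + 0.0424² + 0.0593² = 0.0009 + 0.0018 + 0.0026 + 0.3827 + 0.0002 + 0.0040 + 0.0022 + 0.0011 + 0.0018 + 0.0035 = 0.4008.
To 2 decimal places, D = 0.40.

0.40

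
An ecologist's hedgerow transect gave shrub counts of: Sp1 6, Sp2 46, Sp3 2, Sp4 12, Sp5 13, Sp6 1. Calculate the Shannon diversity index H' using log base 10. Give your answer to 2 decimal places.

0.54

Total N = 6+46+2+12+13+1 = 80, so the proportions are 0.075, 0.575, 0.025, 0.15, 0.1625, 0.0125 (working shown to 4 dp, full precision carried).
Each pᵢ log₁₀ pᵢ term: 0.075×(-1.1249)=-0.0844, 0.575×(-0.2403)=-0.1382, 0.025×(-1.6021)=-0.0401, 0.15×(-0.8239)=-0.1236, 0.1625×(-0.7891)=-0.1282, 0.0125×(-1.9031)=-0.0238.
Sum = -0.5382, so H' = 0.54.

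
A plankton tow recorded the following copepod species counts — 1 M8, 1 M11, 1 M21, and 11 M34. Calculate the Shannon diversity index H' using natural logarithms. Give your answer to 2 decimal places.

Total N = 1+1+1+11 = 14, so the proportions are 0.071429, 0.071429, 0.071429, 0.785714 (working shown to 6 dp, full precision carried).
Each pᵢ ln pᵢ term: 0.071429×(-2.639057)=-0.188504, 0.071429×(-2.639057)=-0.188504, 0.071429×(-2.639057)=-0.188504, 0.785714×(-0.241162)=-0.189484.
Sum = -0.754997, so H' = 0.75.

0.75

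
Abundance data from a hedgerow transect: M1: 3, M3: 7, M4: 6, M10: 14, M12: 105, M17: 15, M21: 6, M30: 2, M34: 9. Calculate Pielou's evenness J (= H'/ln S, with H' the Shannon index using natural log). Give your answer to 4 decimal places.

0.6238

Total N = 3+7+6+14+105+15+6+2+9 = 167, so the proportions are 0.017964, 0.041916, 0.035928, 0.083832, 0.628743, 0.08982, 0.035928, 0.011976, 0.053892 (working shown to 6 dp, full precision carried).
H' = −Σ pᵢ ln pᵢ = −((-0.072204) + (-0.132962) + (-0.119505) + (-0.207815) + (-0.291758) + (-0.216462) + (-0.119505) + (-0.052992) + (-0.157407)) = 1.370610.
With S = 9 species, ln S = 2.197225, so J = 1.370610/2.197225 = 0.623792, i.e. 0.6238 to 4 decimal places.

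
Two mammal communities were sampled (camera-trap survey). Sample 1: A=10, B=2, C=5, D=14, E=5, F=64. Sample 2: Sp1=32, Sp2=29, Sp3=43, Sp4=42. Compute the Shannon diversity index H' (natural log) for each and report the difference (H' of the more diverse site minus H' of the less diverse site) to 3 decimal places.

Sample 1: N=100, proportions 0.1, 0.02, 0.05, 0.14, 0.05, 0.64, giving H' = 1.168952 (working shown to 6 dp, full precision carried).
Sample 2: N=146, proportions 0.219178, 0.19863, 0.294521, 0.287671, giving H' = 1.372176.
Difference = |1.168952 − 1.372176| = 0.203224, i.e. 0.203 to 3 decimal places.

0.203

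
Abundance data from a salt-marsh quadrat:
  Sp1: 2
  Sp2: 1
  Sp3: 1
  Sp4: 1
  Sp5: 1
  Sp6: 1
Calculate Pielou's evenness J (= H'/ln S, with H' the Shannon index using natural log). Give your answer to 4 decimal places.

Total N = 2+1+1+1+1+1 = 7, so the proportions are 0.285714, 0.142857, 0.142857, 0.142857, 0.142857, 0.142857 (working shown to 6 dp, full precision carried).
H' = −Σ pᵢ ln pᵢ = −((-0.357932) + (-0.277987) + (-0.277987) + (-0.277987) + (-0.277987) + (-0.277987)) = 1.747868.
With S = 6 species, ln S = 1.791759, so J = 1.747868/1.791759 = 0.975504, i.e. 0.9755 to 4 decimal places.

0.9755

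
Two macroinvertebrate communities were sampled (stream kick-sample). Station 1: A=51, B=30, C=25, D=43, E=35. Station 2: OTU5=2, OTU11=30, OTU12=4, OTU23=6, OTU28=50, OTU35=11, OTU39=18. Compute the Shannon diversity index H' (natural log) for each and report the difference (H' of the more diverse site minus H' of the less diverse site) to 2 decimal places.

Station 1: N=184, proportions 0.2772, 0.163, 0.1359, 0.2337, 0.1902, giving H' = 1.5780 (working shown to 4 dp, full precision carried).
Station 2: N=121, proportions 0.0165, 0.2479, 0.0331, 0.0496, 0.4132, 0.0909, 0.1488, giving H' = 1.5419.
Difference = |1.5780 − 1.5419| = 0.0361, i.e. 0.04 to 2 decimal places.

0.04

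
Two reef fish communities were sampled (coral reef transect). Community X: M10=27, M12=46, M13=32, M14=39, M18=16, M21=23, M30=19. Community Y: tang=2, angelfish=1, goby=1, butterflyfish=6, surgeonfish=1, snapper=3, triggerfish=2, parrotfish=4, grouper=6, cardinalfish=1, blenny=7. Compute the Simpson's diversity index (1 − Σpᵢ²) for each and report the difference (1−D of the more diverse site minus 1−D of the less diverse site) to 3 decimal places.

Community X: N=202, proportions 0.13366, 0.22772, 0.15842, 0.19307, 0.07921, 0.11386, 0.09406, giving 1−D = 0.83982 (working shown to 5 dp, full precision carried).
Community Y: N=34, proportions 0.05882, 0.02941, 0.02941, 0.17647, 0.02941, 0.08824, 0.05882, 0.11765, 0.17647, 0.02941, 0.20588, giving 1−D = 0.86332.
Difference = |0.83982 − 0.86332| = 0.02350, i.e. 0.024 to 3 decimal places.

0.024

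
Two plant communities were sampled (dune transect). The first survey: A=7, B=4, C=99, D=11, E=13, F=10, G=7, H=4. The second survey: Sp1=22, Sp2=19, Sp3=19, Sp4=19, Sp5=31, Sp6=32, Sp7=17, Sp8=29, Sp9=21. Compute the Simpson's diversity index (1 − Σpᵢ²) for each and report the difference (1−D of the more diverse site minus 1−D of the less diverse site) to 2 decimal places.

0.31

The first survey: N=155, proportions 0.0452, 0.0258, 0.6387, 0.071, 0.0839, 0.0645, 0.0452, 0.0258, giving 1−D = 0.5704 (working shown to 4 dp, full precision carried).
The second survey: N=209, proportions 0.1053, 0.0909, 0.0909, 0.0909, 0.1483, 0.1531, 0.0813, 0.1388, 0.1005, giving 1−D = 0.8827.
Difference = |0.5704 − 0.8827| = 0.3123, i.e. 0.31 to 2 decimal places.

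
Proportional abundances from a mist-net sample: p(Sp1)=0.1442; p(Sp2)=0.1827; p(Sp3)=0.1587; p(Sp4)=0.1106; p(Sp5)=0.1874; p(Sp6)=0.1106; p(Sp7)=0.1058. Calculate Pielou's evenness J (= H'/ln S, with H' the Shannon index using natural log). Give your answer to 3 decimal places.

0.987

H' = −Σ pᵢ ln pᵢ = −((-0.27925) + (-0.31057) + (-0.29213) + (-0.24352) + (-0.31380) + (-0.24352) + (-0.23765)) = 1.92045 (working shown to 5 dp, full precision carried).
With S = 7 species, ln S = 1.94591, so J = 1.92045/1.94591 = 0.98691, i.e. 0.987 to 3 decimal places.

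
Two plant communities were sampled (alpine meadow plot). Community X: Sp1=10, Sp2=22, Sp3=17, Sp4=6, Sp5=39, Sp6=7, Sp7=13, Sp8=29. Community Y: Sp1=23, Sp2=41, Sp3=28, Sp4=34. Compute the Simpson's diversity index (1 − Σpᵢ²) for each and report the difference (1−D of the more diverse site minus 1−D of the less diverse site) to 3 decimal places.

Community X: N=143, proportions 0.06993, 0.15385, 0.11888, 0.04196, 0.27273, 0.04895, 0.09091, 0.2028, giving 1−D = 0.82938 (working shown to 5 dp, full precision carried).
Community Y: N=126, proportions 0.18254, 0.3254, 0.22222, 0.26984, giving 1−D = 0.73860.
Difference = |0.82938 − 0.73860| = 0.09078, i.e. 0.091 to 3 decimal places.

0.091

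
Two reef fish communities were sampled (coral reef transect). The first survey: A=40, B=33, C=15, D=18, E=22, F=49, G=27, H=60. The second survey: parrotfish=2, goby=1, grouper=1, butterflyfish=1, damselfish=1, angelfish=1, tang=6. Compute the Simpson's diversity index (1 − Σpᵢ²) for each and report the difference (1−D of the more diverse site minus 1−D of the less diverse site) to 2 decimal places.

0.12

The first survey: N=264, proportions 0.1515, 0.125, 0.0568, 0.0682, 0.0833, 0.1856, 0.1023, 0.2273, giving 1−D = 0.8500 (working shown to 4 dp, full precision carried).
The second survey: N=13, proportions 0.1538, 0.0769, 0.0769, 0.0769, 0.0769, 0.0769, 0.4615, giving 1−D = 0.7337.
Difference = |0.8500 − 0.7337| = 0.1163, i.e. 0.12 to 2 decimal places.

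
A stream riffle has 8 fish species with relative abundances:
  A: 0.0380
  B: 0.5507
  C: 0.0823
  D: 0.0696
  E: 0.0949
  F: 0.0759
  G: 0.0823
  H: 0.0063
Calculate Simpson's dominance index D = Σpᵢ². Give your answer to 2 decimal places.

D = 0.038² + 0.5507² + 0.0823² + 0.0696² + 0.0949² + 0.0759² + 0.0823² + 0.0063² = 0.0014 + 0.3033 + 0.0068 + 0.0048 + 0.0090 + 0.0058 + 0.0068 + 0.0000 = 0.3379 (working shown to 4 dp, full precision carried).
To 2 decimal places, D = 0.34.

0.34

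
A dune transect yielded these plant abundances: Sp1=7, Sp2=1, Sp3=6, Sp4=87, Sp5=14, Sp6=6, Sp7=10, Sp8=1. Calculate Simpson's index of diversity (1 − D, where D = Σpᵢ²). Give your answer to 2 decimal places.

Total N = 7+1+6+87+14+6+10+1 = 132, so the proportions are 0.053, 0.0076, 0.0455, 0.6591, 0.1061, 0.0455, 0.0758, 0.0076 (working shown to 4 dp, full precision carried).
D = 0.053² + 0.0076² + 0.0455² + 0.6591² + 0.1061² + 0.0455² + 0.0758² + 0.0076² = 0.0028 + 0.0001 + 0.0021 + 0.4344 + 0.0112 + 0.0021 + 0.0057 + 0.0001 = 0.4584.
So 1 − D = 0.5416, i.e. 0.54 to 2 decimal places.

0.54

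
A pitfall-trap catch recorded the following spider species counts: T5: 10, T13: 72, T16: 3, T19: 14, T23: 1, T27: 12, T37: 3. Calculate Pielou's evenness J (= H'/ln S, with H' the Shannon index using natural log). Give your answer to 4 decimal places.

0.6317

Total N = 10+72+3+14+1+12+3 = 115, so the proportions are 0.086957, 0.626087, 0.026087, 0.121739, 0.008696, 0.104348, 0.026087 (working shown to 6 dp, full precision carried).
H' = −Σ pᵢ ln pᵢ = −((-0.212378) + (-0.293175) + (-0.095121) + (-0.256367) + (-0.041260) + (-0.235829) + (-0.095121)) = 1.229252.
With S = 7 species, ln S = 1.945910, so J = 1.229252/1.945910 = 0.631711, i.e. 0.6317 to 4 decimal places.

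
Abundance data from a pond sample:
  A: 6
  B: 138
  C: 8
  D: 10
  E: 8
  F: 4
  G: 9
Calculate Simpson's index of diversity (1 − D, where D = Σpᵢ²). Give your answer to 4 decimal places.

Total N = 6+138+8+10+8+4+9 = 183, so the proportions are 0.032787, 0.754098, 0.043716, 0.054645, 0.043716, 0.021858, 0.04918 (working shown to 6 dp, full precision carried).
D = 0.032787² + 0.754098² + 0.043716² + 0.054645² + 0.043716² + 0.021858² + 0.04918² = 0.001075 + 0.568664 + 0.001911 + 0.002986 + 0.001911 + 0.000478 + 0.002419 = 0.579444.
So 1 − D = 0.420556, i.e. 0.4206 to 4 decimal places.

0.4206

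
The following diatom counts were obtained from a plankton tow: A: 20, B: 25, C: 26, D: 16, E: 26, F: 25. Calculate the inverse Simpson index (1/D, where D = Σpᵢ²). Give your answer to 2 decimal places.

Total N = 20+25+26+16+26+25 = 138, so the proportions are 0.144928, 0.181159, 0.188406, 0.115942, 0.188406, 0.181159 (working shown to 6 dp, full precision carried).
D = 0.144928² + 0.181159² + 0.188406² + 0.115942² + 0.188406² + 0.181159² = 0.021004 + 0.032819 + 0.035497 + 0.013443 + 0.035497 + 0.032819 = 0.171078.
So 1/D = 5.8453, i.e. 5.85 to 2 decimal places.

5.85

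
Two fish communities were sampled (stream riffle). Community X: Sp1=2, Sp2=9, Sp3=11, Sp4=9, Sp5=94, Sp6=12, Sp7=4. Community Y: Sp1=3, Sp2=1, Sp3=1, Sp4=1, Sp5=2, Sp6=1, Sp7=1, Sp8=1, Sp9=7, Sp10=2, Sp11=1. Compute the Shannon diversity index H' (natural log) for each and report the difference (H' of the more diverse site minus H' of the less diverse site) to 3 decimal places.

0.915

Community X: N=141, proportions 0.01418, 0.06383, 0.07801, 0.06383, 0.66667, 0.08511, 0.02837, giving H' = 1.19169 (working shown to 5 dp, full precision carried).
Community Y: N=21, proportions 0.14286, 0.04762, 0.04762, 0.04762, 0.09524, 0.04762, 0.04762, 0.04762, 0.33333, 0.09524, 0.04762, giving H' = 2.10691.
Difference = |1.19169 − 2.10691| = 0.91522, i.e. 0.915 to 3 decimal places.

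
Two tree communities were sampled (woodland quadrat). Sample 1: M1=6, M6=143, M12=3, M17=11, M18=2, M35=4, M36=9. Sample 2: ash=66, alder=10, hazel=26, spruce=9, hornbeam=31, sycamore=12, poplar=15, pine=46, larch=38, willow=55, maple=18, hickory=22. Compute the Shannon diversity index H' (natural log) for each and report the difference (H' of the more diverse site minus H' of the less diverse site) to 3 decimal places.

1.484

Sample 1: N=178, proportions 0.03371, 0.80337, 0.01685, 0.0618, 0.01124, 0.02247, 0.05056, giving H' = 0.81765 (working shown to 5 dp, full precision carried).
Sample 2: N=348, proportions 0.18966, 0.02874, 0.07471, 0.02586, 0.08908, 0.03448, 0.0431, 0.13218, 0.1092, 0.15805, 0.05172, 0.06322, giving H' = 2.30134.
Difference = |0.81765 − 2.30134| = 1.48369, i.e. 1.484 to 3 decimal places.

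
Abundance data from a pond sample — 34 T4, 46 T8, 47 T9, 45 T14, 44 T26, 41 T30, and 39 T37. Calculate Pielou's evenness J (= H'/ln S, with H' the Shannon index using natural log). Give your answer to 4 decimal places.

Total N = 34+46+47+45+44+41+39 = 296, so the proportions are 0.114865, 0.155405, 0.158784, 0.152027, 0.148649, 0.138514, 0.131757 (working shown to 6 dp, full precision carried).
H' = −Σ pᵢ ln pᵢ = −((-0.248567) + (-0.289321) + (-0.292196) + (-0.286373) + (-0.283350) + (-0.273812) + (-0.267044)) = 1.940663.
With S = 7 species, ln S = 1.945910, so J = 1.940663/1.945910 = 0.997303, i.e. 0.9973 to 4 decimal places.

0.9973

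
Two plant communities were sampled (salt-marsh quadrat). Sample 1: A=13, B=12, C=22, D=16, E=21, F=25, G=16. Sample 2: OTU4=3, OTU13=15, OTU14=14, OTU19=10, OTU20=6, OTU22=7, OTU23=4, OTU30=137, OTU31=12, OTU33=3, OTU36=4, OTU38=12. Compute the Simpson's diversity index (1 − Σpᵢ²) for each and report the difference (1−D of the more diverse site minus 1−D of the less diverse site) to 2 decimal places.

0.23

Sample 1: N=125, proportions 0.104, 0.096, 0.176, 0.128, 0.168, 0.2, 0.128, giving 1−D = 0.8480 (working shown to 4 dp, full precision carried).
Sample 2: N=227, proportions 0.0132, 0.0661, 0.0617, 0.0441, 0.0264, 0.0308, 0.0176, 0.6035, 0.0529, 0.0132, 0.0176, 0.0529, giving 1−D = 0.6174.
Difference = |0.8480 − 0.6174| = 0.2306, i.e. 0.23 to 2 decimal places.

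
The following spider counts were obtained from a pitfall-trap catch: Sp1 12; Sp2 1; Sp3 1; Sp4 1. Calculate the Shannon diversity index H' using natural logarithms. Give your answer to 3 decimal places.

0.720

Total N = 12+1+1+1 = 15, so the proportions are 0.8, 0.06667, 0.06667, 0.06667 (working shown to 5 dp, full precision carried).
Each pᵢ ln pᵢ term: 0.8×(-0.22314)=-0.17851, 0.06667×(-2.70805)=-0.18054, 0.06667×(-2.70805)=-0.18054, 0.06667×(-2.70805)=-0.18054.
Sum = -0.72012, so H' = 0.720.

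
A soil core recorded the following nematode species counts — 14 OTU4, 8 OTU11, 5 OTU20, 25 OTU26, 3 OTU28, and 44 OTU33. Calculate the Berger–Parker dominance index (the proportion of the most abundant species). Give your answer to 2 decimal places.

0.44

Total N = 14+8+5+25+3+44 = 99, so the proportions are 0.1414, 0.0808, 0.0505, 0.2525, 0.0303, 0.4444 (working shown to 4 dp, full precision carried).
The largest proportion is 0.4444, i.e. d = 0.44 to 2 decimal places.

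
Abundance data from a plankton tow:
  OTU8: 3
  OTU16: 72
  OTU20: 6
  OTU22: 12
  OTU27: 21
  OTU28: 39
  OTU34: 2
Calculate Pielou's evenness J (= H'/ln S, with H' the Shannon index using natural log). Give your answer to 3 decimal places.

Total N = 3+72+6+12+21+39+2 = 155, so the proportions are 0.01935, 0.46452, 0.03871, 0.07742, 0.13548, 0.25161, 0.0129 (working shown to 5 dp, full precision carried).
H' = −Σ pᵢ ln pᵢ = −((-0.07635) + (-0.35617) + (-0.12587) + (-0.19808) + (-0.27082) + (-0.34719) + (-0.05613)) = 1.43062.
With S = 7 species, ln S = 1.94591, so J = 1.43062/1.94591 = 0.73519, i.e. 0.735 to 3 decimal places.

0.735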